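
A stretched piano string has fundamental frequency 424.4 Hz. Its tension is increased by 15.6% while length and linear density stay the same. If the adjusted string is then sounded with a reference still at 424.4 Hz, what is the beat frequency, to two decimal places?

31.90 Hz

For a string, f ∝ √T, so the new frequency is 424.4·√1.156 = 456.3040 Hz.
f_beat = |456.3040 − 424.4| = 31.90 Hz.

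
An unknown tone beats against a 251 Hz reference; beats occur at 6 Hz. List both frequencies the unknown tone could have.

|f − 251| = 6, so f = 251 ± 6.

245 Hz or 257 Hz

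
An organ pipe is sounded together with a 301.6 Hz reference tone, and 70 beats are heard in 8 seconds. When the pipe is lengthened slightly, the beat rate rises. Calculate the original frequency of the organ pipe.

Beat frequency = 70/8 = 8.75 Hz.
|f − 301.6| = 8.75, so the organ pipe was at either 292.85 Hz or 310.35 Hz.
A longer pipe has a lower fundamental; the adjustment lowers the organ pipe's frequency.
The beat rate rose, so the adjustment moved the organ pipe further from 301.6 Hz — it was already below the reference.

292.85 Hz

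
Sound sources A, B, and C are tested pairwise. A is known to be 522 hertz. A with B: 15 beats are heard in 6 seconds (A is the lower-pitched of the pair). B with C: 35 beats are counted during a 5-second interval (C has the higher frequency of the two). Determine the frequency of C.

A–B: Beat frequency = 15/6 = 2.5 Hz.
B is above A, so f_B = 522 + 2.5 = 524.5 Hz.
B–C: Beat frequency = 35/5 = 7 Hz.
C is above B, so f_C = 524.5 + 7 = 531.5 Hz.

531.5 Hz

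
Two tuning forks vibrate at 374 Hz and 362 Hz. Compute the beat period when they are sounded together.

0.083 s

f_beat = |374 − 362| = 12 Hz.
Beat period T = 1 / f_beat = 1 / 12 s.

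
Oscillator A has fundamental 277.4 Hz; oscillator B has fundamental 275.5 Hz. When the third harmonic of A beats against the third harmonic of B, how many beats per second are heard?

5.7 Hz

Third harmonic of the first: 3·277.4 = 832.2 Hz.
Third harmonic of the second: 3·275.5 = 826.5 Hz.
f_beat = |832.2 − 826.5| = 5.7 Hz.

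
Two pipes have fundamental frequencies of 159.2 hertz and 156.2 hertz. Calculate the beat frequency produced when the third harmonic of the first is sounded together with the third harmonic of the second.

Third harmonic of the first: 3·159.2 = 477.6 Hz.
Third harmonic of the second: 3·156.2 = 468.6 Hz.
f_beat = |477.6 − 468.6| = 9.0 Hz.

9.0 Hz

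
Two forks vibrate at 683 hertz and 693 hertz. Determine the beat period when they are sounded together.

0.100 s

f_beat = |683 − 693| = 10 Hz.
Beat period T = 1 / f_beat = 1 / 10 s.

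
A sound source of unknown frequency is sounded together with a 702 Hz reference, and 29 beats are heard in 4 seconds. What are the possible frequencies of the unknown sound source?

Beat frequency = 29/4 = 7.25 Hz.
|f − 702| = 7.25, so f = 702 ± 7.25.

694.75 Hz or 709.25 Hz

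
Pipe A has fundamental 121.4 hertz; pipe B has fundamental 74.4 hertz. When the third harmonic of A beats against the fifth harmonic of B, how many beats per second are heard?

7.8 Hz

Third harmonic of the first: 3·121.4 = 364.2 Hz.
Fifth harmonic of the second: 5·74.4 = 372.0 Hz.
f_beat = |364.2 − 372.0| = 7.8 Hz.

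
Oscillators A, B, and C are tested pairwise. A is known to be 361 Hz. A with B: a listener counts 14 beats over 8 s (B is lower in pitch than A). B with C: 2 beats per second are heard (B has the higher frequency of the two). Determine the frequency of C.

A–B: Beat frequency = 14/8 = 1.75 Hz.
B is below A, so f_B = 361 − 1.75 = 359.25 Hz.
C is below B, so f_C = 359.25 − 2 = 357.25 Hz.

357.25 Hz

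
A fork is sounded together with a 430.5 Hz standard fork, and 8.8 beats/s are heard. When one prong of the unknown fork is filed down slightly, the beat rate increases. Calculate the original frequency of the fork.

439.3 Hz

|f − 430.5| = 8.8, so the fork was at either 421.7 Hz or 439.3 Hz.
Filing a prong removes mass and raises the fork's frequency; the adjustment raises the fork's frequency.
The beat rate rose, so the adjustment moved the fork further from 430.5 Hz — it was already above the reference.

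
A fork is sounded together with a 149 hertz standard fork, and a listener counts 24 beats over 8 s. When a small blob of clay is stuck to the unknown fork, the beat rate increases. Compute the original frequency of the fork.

146 Hz

Beat frequency = 24/8 = 3 Hz.
|f − 149| = 3, so the fork was at either 146 Hz or 152 Hz.
Adding mass to a fork lowers its frequency; the adjustment lowers the fork's frequency.
The beat rate rose, so the adjustment moved the fork further from 149 Hz — it was already below the reference.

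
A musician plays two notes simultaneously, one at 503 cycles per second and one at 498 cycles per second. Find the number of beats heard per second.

5 Hz

The beat frequency equals the magnitude of the frequency difference.
|503 − 498| = 5 Hz.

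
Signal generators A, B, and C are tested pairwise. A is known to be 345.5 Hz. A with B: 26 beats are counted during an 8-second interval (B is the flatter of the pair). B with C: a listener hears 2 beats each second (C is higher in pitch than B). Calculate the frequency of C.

A–B: Beat frequency = 26/8 = 3.25 Hz.
B is below A, so f_B = 345.5 − 3.25 = 342.25 Hz.
C is above B, so f_C = 342.25 + 2 = 344.25 Hz.

344.25 Hz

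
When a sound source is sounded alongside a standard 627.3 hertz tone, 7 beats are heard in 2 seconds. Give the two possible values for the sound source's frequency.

Beat frequency = 7/2 = 3.5 Hz.
|f − 627.3| = 3.5, so f = 627.3 ± 3.5.

623.8 Hz or 630.8 Hz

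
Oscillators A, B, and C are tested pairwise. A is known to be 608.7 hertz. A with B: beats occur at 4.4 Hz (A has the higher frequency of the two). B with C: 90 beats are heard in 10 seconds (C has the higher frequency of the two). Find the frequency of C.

B is below A, so f_B = 608.7 − 4.4 = 604.3 Hz.
B–C: Beat frequency = 90/10 = 9 Hz.
C is above B, so f_C = 604.3 + 9 = 613.3 Hz.

613.3 Hz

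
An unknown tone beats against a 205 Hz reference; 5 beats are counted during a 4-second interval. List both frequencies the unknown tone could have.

Beat frequency = 5/4 = 1.25 Hz.
|f − 205| = 1.25, so f = 205 ± 1.25.

203.75 Hz or 206.25 Hz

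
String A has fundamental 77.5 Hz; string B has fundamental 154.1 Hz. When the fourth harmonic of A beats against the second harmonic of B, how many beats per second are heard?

Fourth harmonic of the first: 4·77.5 = 310.0 Hz.
Second harmonic of the second: 2·154.1 = 308.2 Hz.
f_beat = |310.0 − 308.2| = 1.8 Hz.

1.8 Hz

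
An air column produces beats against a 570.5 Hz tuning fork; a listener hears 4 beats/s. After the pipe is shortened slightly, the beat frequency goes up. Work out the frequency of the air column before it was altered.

|f − 570.5| = 4, so the air column was at either 566.5 Hz or 574.5 Hz.
A shorter pipe has a higher fundamental; the adjustment raises the air column's frequency.
The beat rate rose, so the adjustment moved the air column further from 570.5 Hz — it was already above the reference.

574.5 Hz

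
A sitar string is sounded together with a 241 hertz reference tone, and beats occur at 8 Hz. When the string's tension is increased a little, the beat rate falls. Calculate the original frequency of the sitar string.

233 Hz

|f − 241| = 8, so the sitar string was at either 233 Hz or 249 Hz.
Higher tension means higher frequency; the adjustment raises the sitar string's frequency.
The beat rate fell, so the adjustment moved the sitar string toward 241 Hz — it must have started below the reference.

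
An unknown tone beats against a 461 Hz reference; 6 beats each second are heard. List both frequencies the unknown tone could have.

|f − 461| = 6, so f = 461 ± 6.

455 Hz or 467 Hz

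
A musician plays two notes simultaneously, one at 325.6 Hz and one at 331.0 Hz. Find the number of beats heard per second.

5.4 Hz

The beat frequency equals the magnitude of the frequency difference.
|325.6 − 331.0| = 5.4 Hz.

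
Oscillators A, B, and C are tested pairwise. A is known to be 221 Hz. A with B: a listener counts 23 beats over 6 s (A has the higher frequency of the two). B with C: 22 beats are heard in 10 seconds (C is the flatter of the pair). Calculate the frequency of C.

A–B: Beat frequency = 23/6 = 3.8333 Hz.
B is below A, so f_B = 221 − 3.8333 = 217.1667 Hz.
B–C: Beat frequency = 22/10 = 2.2 Hz.
C is below B, so f_C = 217.1667 − 2.2 = 214.9667 Hz.

214.9667 Hz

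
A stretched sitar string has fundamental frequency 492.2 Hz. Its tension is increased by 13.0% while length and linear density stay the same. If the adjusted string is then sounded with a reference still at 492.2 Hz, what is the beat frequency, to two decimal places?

31.02 Hz

For a string, f ∝ √T, so the new frequency is 492.2·√1.130 = 523.2158 Hz.
f_beat = |523.2158 − 492.2| = 31.02 Hz.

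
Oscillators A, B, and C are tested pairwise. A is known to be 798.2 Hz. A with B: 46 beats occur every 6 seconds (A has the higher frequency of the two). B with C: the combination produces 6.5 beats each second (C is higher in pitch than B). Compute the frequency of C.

A–B: Beat frequency = 46/6 = 7.6667 Hz.
B is below A, so f_B = 798.2 − 7.6667 = 790.5333 Hz.
C is above B, so f_C = 790.5333 + 6.5 = 797.0333 Hz.

797.0333 Hz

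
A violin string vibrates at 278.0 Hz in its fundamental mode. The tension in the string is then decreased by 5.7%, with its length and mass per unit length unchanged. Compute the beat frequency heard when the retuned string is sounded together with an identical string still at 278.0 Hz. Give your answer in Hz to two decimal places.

For a string, f ∝ √T, so the new frequency is 278.0·√0.943 = 269.9608 Hz.
f_beat = |269.9608 − 278.0| = 8.04 Hz.

8.04 Hz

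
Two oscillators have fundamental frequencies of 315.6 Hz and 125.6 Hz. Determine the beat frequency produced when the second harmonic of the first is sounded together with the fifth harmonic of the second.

Second harmonic of the first: 2·315.6 = 631.2 Hz.
Fifth harmonic of the second: 5·125.6 = 628.0 Hz.
f_beat = |631.2 − 628.0| = 3.2 Hz.

3.2 Hz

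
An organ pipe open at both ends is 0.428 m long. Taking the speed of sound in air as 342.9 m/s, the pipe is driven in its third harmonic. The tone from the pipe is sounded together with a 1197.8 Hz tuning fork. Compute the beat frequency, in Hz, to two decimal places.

3.95 Hz

Open pipe: f_n = n·v/(2L) = 3·342.9/(2·0.428) = 1201.7523 Hz.
f_beat = |1201.7523 − 1197.8| = 3.95 Hz.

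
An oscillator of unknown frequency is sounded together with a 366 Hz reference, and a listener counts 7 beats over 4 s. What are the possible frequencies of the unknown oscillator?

364.25 Hz or 367.75 Hz

Beat frequency = 7/4 = 1.75 Hz.
|f − 366| = 1.75, so f = 366 ± 1.75.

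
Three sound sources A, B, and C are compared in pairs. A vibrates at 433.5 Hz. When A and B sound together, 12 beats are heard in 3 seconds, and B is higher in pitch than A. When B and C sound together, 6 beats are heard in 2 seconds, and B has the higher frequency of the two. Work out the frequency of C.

A–B: Beat frequency = 12/3 = 4 Hz.
B is above A, so f_B = 433.5 + 4 = 437.5 Hz.
B–C: Beat frequency = 6/2 = 3 Hz.
C is below B, so f_C = 437.5 − 3 = 434.5 Hz.

434.5 Hz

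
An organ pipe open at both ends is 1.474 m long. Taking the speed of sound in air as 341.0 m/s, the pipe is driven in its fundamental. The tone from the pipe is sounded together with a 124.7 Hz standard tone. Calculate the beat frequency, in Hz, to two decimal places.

9.03 Hz

Open pipe: f_n = n·v/(2L) = 1·341.0/(2·1.474) = 115.6716 Hz.
f_beat = |115.6716 − 124.7| = 9.03 Hz.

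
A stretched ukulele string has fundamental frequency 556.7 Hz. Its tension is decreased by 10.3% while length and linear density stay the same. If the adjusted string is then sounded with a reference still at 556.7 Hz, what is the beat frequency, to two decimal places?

29.45 Hz

For a string, f ∝ √T, so the new frequency is 556.7·√0.897 = 527.2510 Hz.
f_beat = |527.2510 − 556.7| = 29.45 Hz.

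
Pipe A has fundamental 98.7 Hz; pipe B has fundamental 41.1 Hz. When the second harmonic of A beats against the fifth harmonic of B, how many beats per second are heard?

8.1 Hz

Second harmonic of the first: 2·98.7 = 197.4 Hz.
Fifth harmonic of the second: 5·41.1 = 205.5 Hz.
f_beat = |197.4 − 205.5| = 8.1 Hz.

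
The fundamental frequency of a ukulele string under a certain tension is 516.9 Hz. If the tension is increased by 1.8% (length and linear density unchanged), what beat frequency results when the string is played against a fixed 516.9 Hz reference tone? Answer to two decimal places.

For a string, f ∝ √T, so the new frequency is 516.9·√1.018 = 521.5314 Hz.
f_beat = |521.5314 − 516.9| = 4.63 Hz.

4.63 Hz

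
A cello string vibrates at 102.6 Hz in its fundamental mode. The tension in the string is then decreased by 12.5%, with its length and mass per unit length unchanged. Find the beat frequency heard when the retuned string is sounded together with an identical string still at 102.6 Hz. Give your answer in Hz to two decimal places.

For a string, f ∝ √T, so the new frequency is 102.6·√0.875 = 95.9735 Hz.
f_beat = |95.9735 − 102.6| = 6.63 Hz.

6.63 Hz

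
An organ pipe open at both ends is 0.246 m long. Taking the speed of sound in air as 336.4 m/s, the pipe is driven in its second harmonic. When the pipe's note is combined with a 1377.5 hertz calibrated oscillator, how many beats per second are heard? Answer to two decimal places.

Open pipe: f_n = n·v/(2L) = 2·336.4/(2·0.246) = 1367.4797 Hz.
f_beat = |1367.4797 − 1377.5| = 10.02 Hz.

10.02 Hz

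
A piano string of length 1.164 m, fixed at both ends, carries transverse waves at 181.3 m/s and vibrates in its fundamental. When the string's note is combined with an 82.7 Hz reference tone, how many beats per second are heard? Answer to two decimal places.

4.82 Hz

For a string fixed at both ends, f_n = n·v/(2L) = 1·181.3/(2·1.164) = 77.8780 Hz.
f_beat = |77.8780 − 82.7| = 4.82 Hz.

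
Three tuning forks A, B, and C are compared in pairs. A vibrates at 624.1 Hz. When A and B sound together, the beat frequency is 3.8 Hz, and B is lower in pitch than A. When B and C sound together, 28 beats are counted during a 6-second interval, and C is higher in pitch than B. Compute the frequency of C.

624.9667 Hz

B is below A, so f_B = 624.1 − 3.8 = 620.3 Hz.
B–C: Beat frequency = 28/6 = 4.6667 Hz.
C is above B, so f_C = 620.3 + 4.6667 = 624.9667 Hz.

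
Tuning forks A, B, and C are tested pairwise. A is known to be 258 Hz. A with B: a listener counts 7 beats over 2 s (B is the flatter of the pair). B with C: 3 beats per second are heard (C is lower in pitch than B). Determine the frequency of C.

251.5 Hz

A–B: Beat frequency = 7/2 = 3.5 Hz.
B is below A, so f_B = 258 − 3.5 = 254.5 Hz.
C is below B, so f_C = 254.5 − 3 = 251.5 Hz.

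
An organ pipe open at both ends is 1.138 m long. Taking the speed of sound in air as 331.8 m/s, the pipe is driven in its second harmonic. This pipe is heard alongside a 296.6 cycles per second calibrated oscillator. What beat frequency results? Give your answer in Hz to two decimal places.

Open pipe: f_n = n·v/(2L) = 2·331.8/(2·1.138) = 291.5641 Hz.
f_beat = |291.5641 − 296.6| = 5.04 Hz.

5.04 Hz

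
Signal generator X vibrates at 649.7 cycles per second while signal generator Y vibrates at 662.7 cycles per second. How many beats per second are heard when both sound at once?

13 Hz

f_beat = |f₁ − f₂|.
|649.7 − 662.7| = 13 Hz.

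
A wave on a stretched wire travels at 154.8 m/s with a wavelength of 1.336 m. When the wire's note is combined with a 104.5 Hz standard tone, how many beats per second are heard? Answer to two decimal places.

Source frequency f = v/λ = 154.8/1.336 = 115.8683 Hz.
f_beat = |115.8683 − 104.5| = 11.37 Hz.

11.37 Hz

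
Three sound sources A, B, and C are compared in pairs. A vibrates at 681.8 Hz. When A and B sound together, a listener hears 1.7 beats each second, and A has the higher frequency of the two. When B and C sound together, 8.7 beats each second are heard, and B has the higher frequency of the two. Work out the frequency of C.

671.4 Hz

B is below A, so f_B = 681.8 − 1.7 = 680.1 Hz.
C is below B, so f_C = 680.1 − 8.7 = 671.4 Hz.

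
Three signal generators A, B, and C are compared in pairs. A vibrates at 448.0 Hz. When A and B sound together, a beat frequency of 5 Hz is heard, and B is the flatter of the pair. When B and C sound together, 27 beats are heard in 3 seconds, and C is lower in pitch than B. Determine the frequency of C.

B is below A, so f_B = 448.0 − 5 = 443 Hz.
B–C: Beat frequency = 27/3 = 9 Hz.
C is below B, so f_C = 443 − 9 = 434 Hz.

434 Hz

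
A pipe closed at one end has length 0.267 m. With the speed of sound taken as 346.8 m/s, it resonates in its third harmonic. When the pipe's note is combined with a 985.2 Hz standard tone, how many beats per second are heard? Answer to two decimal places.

11.04 Hz

Closed pipe (odd harmonics): f_n = n·v/(4L) = 3·346.8/(4·0.267) = 974.1573 Hz.
f_beat = |974.1573 − 985.2| = 11.04 Hz.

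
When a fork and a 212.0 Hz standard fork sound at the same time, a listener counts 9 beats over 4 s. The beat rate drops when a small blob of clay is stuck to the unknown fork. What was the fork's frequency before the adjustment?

214.25 Hz

Beat frequency = 9/4 = 2.25 Hz.
|f − 212.0| = 2.25, so the fork was at either 209.75 Hz or 214.25 Hz.
Adding mass to a fork lowers its frequency; the adjustment lowers the fork's frequency.
The beat rate fell, so the adjustment moved the fork toward 212.0 Hz — it must have started above the reference.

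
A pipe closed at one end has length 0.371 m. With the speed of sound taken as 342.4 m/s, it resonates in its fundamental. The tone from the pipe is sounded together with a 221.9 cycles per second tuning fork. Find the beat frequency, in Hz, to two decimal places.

Closed pipe (odd harmonics): f_n = n·v/(4L) = 1·342.4/(4·0.371) = 230.7278 Hz.
f_beat = |230.7278 − 221.9| = 8.83 Hz.

8.83 Hz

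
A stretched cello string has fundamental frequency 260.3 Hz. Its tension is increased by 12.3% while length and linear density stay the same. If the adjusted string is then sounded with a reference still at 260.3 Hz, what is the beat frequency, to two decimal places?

15.54 Hz

For a string, f ∝ √T, so the new frequency is 260.3·√1.123 = 275.8443 Hz.
f_beat = |275.8443 − 260.3| = 15.54 Hz.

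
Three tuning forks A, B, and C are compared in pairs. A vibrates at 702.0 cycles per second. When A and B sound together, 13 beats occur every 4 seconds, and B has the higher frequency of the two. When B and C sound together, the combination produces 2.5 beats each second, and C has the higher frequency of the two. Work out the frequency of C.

A–B: Beat frequency = 13/4 = 3.25 Hz.
B is above A, so f_B = 702.0 + 3.25 = 705.25 Hz.
C is above B, so f_C = 705.25 + 2.5 = 707.75 Hz.

707.75 Hz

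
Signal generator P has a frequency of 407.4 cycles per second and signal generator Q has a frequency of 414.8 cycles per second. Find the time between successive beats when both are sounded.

f_beat = |407.4 − 414.8| = 7.4 Hz.
Beat period T = 1 / f_beat = 1 / 7.4 s.

0.135 s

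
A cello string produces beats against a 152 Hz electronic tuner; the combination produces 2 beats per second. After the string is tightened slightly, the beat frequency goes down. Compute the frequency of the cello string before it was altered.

|f − 152| = 2, so the cello string was at either 150 Hz or 154 Hz.
Increasing tension raises a string's frequency; the adjustment raises the cello string's frequency.
The beat rate fell, so the adjustment moved the cello string toward 152 Hz — it must have started below the reference.

150 Hz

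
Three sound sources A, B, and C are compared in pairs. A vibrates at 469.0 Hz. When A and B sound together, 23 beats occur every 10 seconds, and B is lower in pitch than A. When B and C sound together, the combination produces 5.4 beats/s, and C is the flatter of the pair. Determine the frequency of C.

461.3 Hz

A–B: Beat frequency = 23/10 = 2.3 Hz.
B is below A, so f_B = 469.0 − 2.3 = 466.7 Hz.
C is below B, so f_C = 466.7 − 5.4 = 461.3 Hz.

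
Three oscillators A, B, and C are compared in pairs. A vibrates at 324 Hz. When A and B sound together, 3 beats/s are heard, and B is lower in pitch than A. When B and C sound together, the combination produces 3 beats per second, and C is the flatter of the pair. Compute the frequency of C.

B is below A, so f_B = 324 − 3 = 321 Hz.
C is below B, so f_C = 321 − 3 = 318 Hz.

318 Hz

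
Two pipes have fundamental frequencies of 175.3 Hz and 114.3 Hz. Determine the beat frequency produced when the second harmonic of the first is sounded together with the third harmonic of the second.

Second harmonic of the first: 2·175.3 = 350.6 Hz.
Third harmonic of the second: 3·114.3 = 342.9 Hz.
f_beat = |350.6 − 342.9| = 7.7 Hz.

7.7 Hz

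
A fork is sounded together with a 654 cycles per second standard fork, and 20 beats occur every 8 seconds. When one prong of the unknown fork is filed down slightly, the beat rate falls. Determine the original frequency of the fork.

651.5 Hz

Beat frequency = 20/8 = 2.5 Hz.
|f − 654| = 2.5, so the fork was at either 651.5 Hz or 656.5 Hz.
Filing a prong removes mass and raises the fork's frequency; the adjustment raises the fork's frequency.
The beat rate fell, so the adjustment moved the fork toward 654 Hz — it must have started below the reference.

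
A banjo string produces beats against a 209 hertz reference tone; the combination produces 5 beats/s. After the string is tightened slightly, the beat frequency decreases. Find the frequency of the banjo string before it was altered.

204 Hz

|f − 209| = 5, so the banjo string was at either 204 Hz or 214 Hz.
Increasing tension raises a string's frequency; the adjustment raises the banjo string's frequency.
The beat rate fell, so the adjustment moved the banjo string toward 209 Hz — it must have started below the reference.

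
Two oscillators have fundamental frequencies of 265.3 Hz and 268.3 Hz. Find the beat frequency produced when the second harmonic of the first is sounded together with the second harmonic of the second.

Second harmonic of the first: 2·265.3 = 530.6 Hz.
Second harmonic of the second: 2·268.3 = 536.6 Hz.
f_beat = |530.6 − 536.6| = 6.0 Hz.

6.0 Hz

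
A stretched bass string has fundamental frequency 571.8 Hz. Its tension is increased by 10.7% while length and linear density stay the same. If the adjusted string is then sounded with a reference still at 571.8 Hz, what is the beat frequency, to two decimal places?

For a string, f ∝ √T, so the new frequency is 571.8·√1.107 = 601.6140 Hz.
f_beat = |601.6140 − 571.8| = 29.81 Hz.

29.81 Hz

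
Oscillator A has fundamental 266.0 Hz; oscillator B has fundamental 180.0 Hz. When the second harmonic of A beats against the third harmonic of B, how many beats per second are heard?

8.0 Hz

Second harmonic of the first: 2·266.0 = 532.0 Hz.
Third harmonic of the second: 3·180.0 = 540.0 Hz.
f_beat = |532.0 − 540.0| = 8.0 Hz.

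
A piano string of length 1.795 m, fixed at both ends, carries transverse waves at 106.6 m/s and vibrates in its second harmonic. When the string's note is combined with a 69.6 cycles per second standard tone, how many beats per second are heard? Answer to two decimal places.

10.21 Hz

For a string fixed at both ends, f_n = n·v/(2L) = 2·106.6/(2·1.795) = 59.3872 Hz.
f_beat = |59.3872 − 69.6| = 10.21 Hz.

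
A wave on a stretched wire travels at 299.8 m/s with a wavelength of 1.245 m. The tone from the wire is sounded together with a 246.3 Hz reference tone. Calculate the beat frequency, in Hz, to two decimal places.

Source frequency f = v/λ = 299.8/1.245 = 240.8032 Hz.
f_beat = |240.8032 − 246.3| = 5.50 Hz.

5.50 Hz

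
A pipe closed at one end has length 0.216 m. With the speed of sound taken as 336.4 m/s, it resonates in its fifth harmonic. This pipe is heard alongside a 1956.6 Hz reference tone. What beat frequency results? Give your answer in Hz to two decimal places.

9.84 Hz

Closed pipe (odd harmonics): f_n = n·v/(4L) = 5·336.4/(4·0.216) = 1946.7593 Hz.
f_beat = |1946.7593 − 1956.6| = 9.84 Hz.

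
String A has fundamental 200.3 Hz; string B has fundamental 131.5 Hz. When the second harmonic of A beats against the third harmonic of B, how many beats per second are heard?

Second harmonic of the first: 2·200.3 = 400.6 Hz.
Third harmonic of the second: 3·131.5 = 394.5 Hz.
f_beat = |400.6 − 394.5| = 6.1 Hz.

6.1 Hz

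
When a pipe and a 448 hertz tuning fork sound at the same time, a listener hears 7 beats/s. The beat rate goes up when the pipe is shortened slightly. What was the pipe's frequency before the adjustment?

|f − 448| = 7, so the pipe was at either 441 Hz or 455 Hz.
A shorter pipe has a higher fundamental; the adjustment raises the pipe's frequency.
The beat rate rose, so the adjustment moved the pipe further from 448 Hz — it was already above the reference.

455 Hz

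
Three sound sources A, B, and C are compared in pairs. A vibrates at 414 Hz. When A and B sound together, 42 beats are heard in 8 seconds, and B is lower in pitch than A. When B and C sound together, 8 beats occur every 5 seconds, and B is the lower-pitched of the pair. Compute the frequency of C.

410.35 Hz

A–B: Beat frequency = 42/8 = 5.25 Hz.
B is below A, so f_B = 414 − 5.25 = 408.75 Hz.
B–C: Beat frequency = 8/5 = 1.6 Hz.
C is above B, so f_C = 408.75 + 1.6 = 410.35 Hz.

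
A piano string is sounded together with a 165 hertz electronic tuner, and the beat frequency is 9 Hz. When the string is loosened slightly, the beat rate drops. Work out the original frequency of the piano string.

174 Hz

|f − 165| = 9, so the piano string was at either 156 Hz or 174 Hz.
Reducing tension lowers a string's frequency; the adjustment lowers the piano string's frequency.
The beat rate fell, so the adjustment moved the piano string toward 165 Hz — it must have started above the reference.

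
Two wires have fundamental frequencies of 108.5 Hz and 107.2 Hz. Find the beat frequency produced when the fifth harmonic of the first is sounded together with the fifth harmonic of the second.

6.5 Hz

Fifth harmonic of the first: 5·108.5 = 542.5 Hz.
Fifth harmonic of the second: 5·107.2 = 536.0 Hz.
f_beat = |542.5 − 536.0| = 6.5 Hz.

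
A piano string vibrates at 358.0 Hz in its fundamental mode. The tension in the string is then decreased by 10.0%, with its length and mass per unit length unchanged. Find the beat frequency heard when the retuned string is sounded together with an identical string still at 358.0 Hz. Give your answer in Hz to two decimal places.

For a string, f ∝ √T, so the new frequency is 358.0·√0.900 = 339.6286 Hz.
f_beat = |339.6286 − 358.0| = 18.37 Hz.

18.37 Hz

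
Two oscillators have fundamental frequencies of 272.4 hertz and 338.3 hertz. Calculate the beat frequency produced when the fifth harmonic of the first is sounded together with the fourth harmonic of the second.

Fifth harmonic of the first: 5·272.4 = 1362.0 Hz.
Fourth harmonic of the second: 4·338.3 = 1353.2 Hz.
f_beat = |1362.0 − 1353.2| = 8.8 Hz.

8.8 Hz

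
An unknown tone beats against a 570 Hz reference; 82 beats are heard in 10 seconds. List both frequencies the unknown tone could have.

Beat frequency = 82/10 = 8.2 Hz.
|f − 570| = 8.2, so f = 570 ± 8.2.

561.8 Hz or 578.2 Hz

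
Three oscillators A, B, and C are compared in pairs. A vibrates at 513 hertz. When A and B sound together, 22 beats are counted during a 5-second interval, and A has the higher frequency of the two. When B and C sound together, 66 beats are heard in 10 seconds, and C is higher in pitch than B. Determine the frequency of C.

A–B: Beat frequency = 22/5 = 4.4 Hz.
B is below A, so f_B = 513 − 4.4 = 508.6 Hz.
B–C: Beat frequency = 66/10 = 6.6 Hz.
C is above B, so f_C = 508.6 + 6.6 = 515.2 Hz.

515.2 Hz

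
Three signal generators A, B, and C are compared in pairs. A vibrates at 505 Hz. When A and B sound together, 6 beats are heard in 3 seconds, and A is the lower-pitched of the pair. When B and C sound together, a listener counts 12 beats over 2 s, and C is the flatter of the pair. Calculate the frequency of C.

501 Hz

A–B: Beat frequency = 6/3 = 2 Hz.
B is above A, so f_B = 505 + 2 = 507 Hz.
B–C: Beat frequency = 12/2 = 6 Hz.
C is below B, so f_C = 507 − 6 = 501 Hz.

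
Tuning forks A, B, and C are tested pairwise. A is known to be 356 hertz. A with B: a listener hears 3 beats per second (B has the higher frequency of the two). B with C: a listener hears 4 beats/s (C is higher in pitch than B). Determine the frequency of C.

363 Hz

B is above A, so f_B = 356 + 3 = 359 Hz.
C is above B, so f_C = 359 + 4 = 363 Hz.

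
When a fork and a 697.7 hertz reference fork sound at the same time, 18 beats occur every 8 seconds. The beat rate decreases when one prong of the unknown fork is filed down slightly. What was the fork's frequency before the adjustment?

695.45 Hz

Beat frequency = 18/8 = 2.25 Hz.
|f − 697.7| = 2.25, so the fork was at either 695.45 Hz or 699.95 Hz.
Filing a prong removes mass and raises the fork's frequency; the adjustment raises the fork's frequency.
The beat rate fell, so the adjustment moved the fork toward 697.7 Hz — it must have started below the reference.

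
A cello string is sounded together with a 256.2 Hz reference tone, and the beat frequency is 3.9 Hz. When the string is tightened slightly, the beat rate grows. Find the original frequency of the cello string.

|f − 256.2| = 3.9, so the cello string was at either 252.3 Hz or 260.1 Hz.
Increasing tension raises a string's frequency; the adjustment raises the cello string's frequency.
The beat rate rose, so the adjustment moved the cello string further from 256.2 Hz — it was already above the reference.

260.1 Hz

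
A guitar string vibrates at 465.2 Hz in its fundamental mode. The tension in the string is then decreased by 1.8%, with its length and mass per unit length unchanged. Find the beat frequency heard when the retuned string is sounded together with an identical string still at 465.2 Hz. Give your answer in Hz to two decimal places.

4.21 Hz

For a string, f ∝ √T, so the new frequency is 465.2·√0.982 = 460.9942 Hz.
f_beat = |460.9942 − 465.2| = 4.21 Hz.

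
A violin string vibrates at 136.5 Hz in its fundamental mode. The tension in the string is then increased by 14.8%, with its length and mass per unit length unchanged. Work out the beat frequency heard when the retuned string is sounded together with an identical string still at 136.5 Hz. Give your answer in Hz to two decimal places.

For a string, f ∝ √T, so the new frequency is 136.5·√1.148 = 146.2526 Hz.
f_beat = |146.2526 − 136.5| = 9.75 Hz.

9.75 Hz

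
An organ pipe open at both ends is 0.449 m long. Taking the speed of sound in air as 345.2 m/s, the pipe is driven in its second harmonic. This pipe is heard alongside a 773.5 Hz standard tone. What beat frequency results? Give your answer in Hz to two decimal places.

Open pipe: f_n = n·v/(2L) = 2·345.2/(2·0.449) = 768.8196 Hz.
f_beat = |768.8196 − 773.5| = 4.68 Hz.

4.68 Hz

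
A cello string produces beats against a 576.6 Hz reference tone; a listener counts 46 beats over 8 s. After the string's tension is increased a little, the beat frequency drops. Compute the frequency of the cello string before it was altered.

Beat frequency = 46/8 = 5.75 Hz.
|f − 576.6| = 5.75, so the cello string was at either 570.85 Hz or 582.35 Hz.
Higher tension means higher frequency; the adjustment raises the cello string's frequency.
The beat rate fell, so the adjustment moved the cello string toward 576.6 Hz — it must have started below the reference.

570.85 Hz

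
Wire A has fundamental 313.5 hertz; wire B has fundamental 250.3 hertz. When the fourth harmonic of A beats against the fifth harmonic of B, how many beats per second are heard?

2.5 Hz

Fourth harmonic of the first: 4·313.5 = 1254.0 Hz.
Fifth harmonic of the second: 5·250.3 = 1251.5 Hz.
f_beat = |1254.0 − 1251.5| = 2.5 Hz.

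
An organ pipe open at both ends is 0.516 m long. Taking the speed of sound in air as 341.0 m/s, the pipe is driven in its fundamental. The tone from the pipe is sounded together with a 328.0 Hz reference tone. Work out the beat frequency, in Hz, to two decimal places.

Open pipe: f_n = n·v/(2L) = 1·341.0/(2·0.516) = 330.4264 Hz.
f_beat = |330.4264 − 328.0| = 2.43 Hz.

2.43 Hz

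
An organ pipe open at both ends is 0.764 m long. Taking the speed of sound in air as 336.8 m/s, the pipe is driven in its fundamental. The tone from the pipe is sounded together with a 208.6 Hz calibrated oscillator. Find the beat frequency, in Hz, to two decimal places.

Open pipe: f_n = n·v/(2L) = 1·336.8/(2·0.764) = 220.4188 Hz.
f_beat = |220.4188 − 208.6| = 11.82 Hz.

11.82 Hz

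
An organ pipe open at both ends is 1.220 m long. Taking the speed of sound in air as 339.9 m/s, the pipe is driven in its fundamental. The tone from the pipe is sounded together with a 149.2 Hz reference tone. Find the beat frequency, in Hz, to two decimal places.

9.90 Hz

Open pipe: f_n = n·v/(2L) = 1·339.9/(2·1.220) = 139.3033 Hz.
f_beat = |139.3033 − 149.2| = 9.90 Hz.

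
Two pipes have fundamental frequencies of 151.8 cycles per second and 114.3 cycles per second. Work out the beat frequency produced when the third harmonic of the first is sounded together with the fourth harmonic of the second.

1.8 Hz

Third harmonic of the first: 3·151.8 = 455.4 Hz.
Fourth harmonic of the second: 4·114.3 = 457.2 Hz.
f_beat = |455.4 − 457.2| = 1.8 Hz.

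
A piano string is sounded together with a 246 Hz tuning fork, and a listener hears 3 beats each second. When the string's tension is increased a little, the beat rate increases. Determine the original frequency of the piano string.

249 Hz

|f − 246| = 3, so the piano string was at either 243 Hz or 249 Hz.
Higher tension means higher frequency; the adjustment raises the piano string's frequency.
The beat rate rose, so the adjustment moved the piano string further from 246 Hz — it was already above the reference.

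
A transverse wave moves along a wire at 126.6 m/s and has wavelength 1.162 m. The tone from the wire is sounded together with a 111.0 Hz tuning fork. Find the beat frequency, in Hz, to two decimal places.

Source frequency f = v/λ = 126.6/1.162 = 108.9501 Hz.
f_beat = |108.9501 − 111.0| = 2.05 Hz.

2.05 Hz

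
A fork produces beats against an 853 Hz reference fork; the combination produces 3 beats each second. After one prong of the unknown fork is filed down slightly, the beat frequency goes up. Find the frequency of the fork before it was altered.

856 Hz

|f − 853| = 3, so the fork was at either 850 Hz or 856 Hz.
Filing a prong removes mass and raises the fork's frequency; the adjustment raises the fork's frequency.
The beat rate rose, so the adjustment moved the fork further from 853 Hz — it was already above the reference.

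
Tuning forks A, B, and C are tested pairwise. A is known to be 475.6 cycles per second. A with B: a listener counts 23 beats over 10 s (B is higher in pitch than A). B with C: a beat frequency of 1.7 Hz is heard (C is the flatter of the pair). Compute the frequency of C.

476.2 Hz

A–B: Beat frequency = 23/10 = 2.3 Hz.
B is above A, so f_B = 475.6 + 2.3 = 477.9 Hz.
C is below B, so f_C = 477.9 − 1.7 = 476.2 Hz.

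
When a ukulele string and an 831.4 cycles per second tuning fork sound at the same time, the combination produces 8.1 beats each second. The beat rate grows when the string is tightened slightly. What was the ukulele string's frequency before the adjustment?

|f − 831.4| = 8.1, so the ukulele string was at either 823.3 Hz or 839.5 Hz.
Increasing tension raises a string's frequency; the adjustment raises the ukulele string's frequency.
The beat rate rose, so the adjustment moved the ukulele string further from 831.4 Hz — it was already above the reference.

839.5 Hz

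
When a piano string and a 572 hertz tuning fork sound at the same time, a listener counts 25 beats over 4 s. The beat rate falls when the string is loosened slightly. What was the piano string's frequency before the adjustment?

Beat frequency = 25/4 = 6.25 Hz.
|f − 572| = 6.25, so the piano string was at either 565.75 Hz or 578.25 Hz.
Reducing tension lowers a string's frequency; the adjustment lowers the piano string's frequency.
The beat rate fell, so the adjustment moved the piano string toward 572 Hz — it must have started above the reference.

578.25 Hz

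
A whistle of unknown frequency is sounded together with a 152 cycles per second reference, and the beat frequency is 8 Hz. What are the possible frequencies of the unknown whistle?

144 Hz or 160 Hz

|f − 152| = 8, so f = 152 ± 8.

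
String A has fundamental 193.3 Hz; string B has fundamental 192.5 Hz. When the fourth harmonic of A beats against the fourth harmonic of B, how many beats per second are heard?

Fourth harmonic of the first: 4·193.3 = 773.2 Hz.
Fourth harmonic of the second: 4·192.5 = 770.0 Hz.
f_beat = |773.2 − 770.0| = 3.2 Hz.

3.2 Hz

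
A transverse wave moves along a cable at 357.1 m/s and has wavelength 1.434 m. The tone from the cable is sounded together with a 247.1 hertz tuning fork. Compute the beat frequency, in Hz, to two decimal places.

Source frequency f = v/λ = 357.1/1.434 = 249.0237 Hz.
f_beat = |249.0237 − 247.1| = 1.92 Hz.

1.92 Hz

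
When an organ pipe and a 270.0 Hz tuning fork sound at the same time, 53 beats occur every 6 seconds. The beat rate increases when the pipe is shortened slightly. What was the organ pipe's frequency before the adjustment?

278.8333 Hz

Beat frequency = 53/6 = 8.8333 Hz.
|f − 270.0| = 8.8333, so the organ pipe was at either 261.1667 Hz or 278.8333 Hz.
A shorter pipe has a higher fundamental; the adjustment raises the organ pipe's frequency.
The beat rate rose, so the adjustment moved the organ pipe further from 270.0 Hz — it was already above the reference.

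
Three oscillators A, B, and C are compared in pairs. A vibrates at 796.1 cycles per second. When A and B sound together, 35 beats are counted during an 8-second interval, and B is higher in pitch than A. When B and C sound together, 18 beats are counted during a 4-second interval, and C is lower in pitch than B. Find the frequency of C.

795.975 Hz

A–B: Beat frequency = 35/8 = 4.375 Hz.
B is above A, so f_B = 796.1 + 4.375 = 800.475 Hz.
B–C: Beat frequency = 18/4 = 4.5 Hz.
C is below B, so f_C = 800.475 − 4.5 = 795.975 Hz.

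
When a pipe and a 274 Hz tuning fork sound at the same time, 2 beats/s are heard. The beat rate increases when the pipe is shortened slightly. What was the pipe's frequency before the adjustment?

|f − 274| = 2, so the pipe was at either 272 Hz or 276 Hz.
A shorter pipe has a higher fundamental; the adjustment raises the pipe's frequency.
The beat rate rose, so the adjustment moved the pipe further from 274 Hz — it was already above the reference.

276 Hz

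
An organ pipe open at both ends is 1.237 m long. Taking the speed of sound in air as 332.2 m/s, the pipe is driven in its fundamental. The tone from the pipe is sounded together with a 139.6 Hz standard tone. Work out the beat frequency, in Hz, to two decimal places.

Open pipe: f_n = n·v/(2L) = 1·332.2/(2·1.237) = 134.2765 Hz.
f_beat = |134.2765 − 139.6| = 5.32 Hz.

5.32 Hz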